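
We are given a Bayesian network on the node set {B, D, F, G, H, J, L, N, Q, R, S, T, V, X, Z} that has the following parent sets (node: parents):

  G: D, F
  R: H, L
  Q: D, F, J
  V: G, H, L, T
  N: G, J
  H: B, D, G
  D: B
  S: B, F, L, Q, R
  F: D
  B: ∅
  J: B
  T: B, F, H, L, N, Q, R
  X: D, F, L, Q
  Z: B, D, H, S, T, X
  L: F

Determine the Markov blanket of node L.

Recall MB(v) = parents ∪ children ∪ spouses, where spouses are the other parents of v's children.
Parents of L: F.
Ch(L) = {R, S, T, V, X}.
For each child, the remaining parents (spouses of L):
  R: H
  S: B, F, Q, R
  T: B, F, H, N, Q, R
  V: G, H, T
  X: D, F, Q
Union: {F} ∪ {R, S, T, V, X} ∪ {B, D, F, G, H, N, Q, R, T} = {B, D, F, G, H, N, Q, R, S, T, V, X}.

{B, D, F, G, H, N, Q, R, S, T, V, X}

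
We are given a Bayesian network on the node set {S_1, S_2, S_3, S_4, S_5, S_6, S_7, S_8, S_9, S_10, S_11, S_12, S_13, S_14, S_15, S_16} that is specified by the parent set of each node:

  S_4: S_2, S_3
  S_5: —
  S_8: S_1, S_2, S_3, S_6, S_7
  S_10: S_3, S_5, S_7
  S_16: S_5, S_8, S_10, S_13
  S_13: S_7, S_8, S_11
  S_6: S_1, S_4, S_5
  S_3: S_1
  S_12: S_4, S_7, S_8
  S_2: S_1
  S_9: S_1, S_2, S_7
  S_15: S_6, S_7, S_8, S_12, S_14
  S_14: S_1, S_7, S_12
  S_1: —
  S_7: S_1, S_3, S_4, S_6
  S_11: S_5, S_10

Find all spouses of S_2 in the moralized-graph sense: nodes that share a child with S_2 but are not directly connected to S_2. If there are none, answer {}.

Children of S_2: S_4, S_8, S_9.
  parents(S_4) \ {S_2} = {S_3}.
  parents(S_8) \ {S_2} = {S_1, S_3, S_6, S_7}.
  parents(S_9) \ {S_2} = {S_1, S_7}.
Excluding nodes already adjacent to S_2 (S_1, S_4, S_8, S_9), the co-parent-only contribution is {S_3, S_6, S_7}.

{S_3, S_6, S_7}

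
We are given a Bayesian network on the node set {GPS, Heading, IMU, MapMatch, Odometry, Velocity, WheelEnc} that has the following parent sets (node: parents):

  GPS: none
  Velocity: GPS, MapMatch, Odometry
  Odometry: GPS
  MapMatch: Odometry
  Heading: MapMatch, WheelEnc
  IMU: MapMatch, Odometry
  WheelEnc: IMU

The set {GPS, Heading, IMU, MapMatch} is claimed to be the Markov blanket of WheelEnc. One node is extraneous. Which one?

GPS

The Markov blanket of a node is its parents, its children, and the other parents of its children.
Parents of WheelEnc: IMU.
WheelEnc's children: Heading.
For each child, the remaining parents (spouses of WheelEnc):
  parents(Heading) \ {WheelEnc} = {MapMatch}.
MB(WheelEnc) = {Heading, IMU, MapMatch}.
GPS is neither a parent, child, nor co-parent of WheelEnc, so it does not belong.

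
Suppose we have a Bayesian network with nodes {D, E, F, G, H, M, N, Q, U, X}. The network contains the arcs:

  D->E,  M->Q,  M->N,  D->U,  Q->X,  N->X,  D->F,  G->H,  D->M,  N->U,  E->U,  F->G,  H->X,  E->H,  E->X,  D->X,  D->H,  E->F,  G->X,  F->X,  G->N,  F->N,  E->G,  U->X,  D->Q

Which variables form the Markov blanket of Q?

Q has parents D, M.
Ch(Q) = {X}.
For each child, the remaining parents (spouses of Q):
  parents(X) \ {Q} = {D, E, F, G, H, N, U}.
MB(Q) = {D, E, F, G, H, M, N, U, X}.

{D, E, F, G, H, M, N, U, X}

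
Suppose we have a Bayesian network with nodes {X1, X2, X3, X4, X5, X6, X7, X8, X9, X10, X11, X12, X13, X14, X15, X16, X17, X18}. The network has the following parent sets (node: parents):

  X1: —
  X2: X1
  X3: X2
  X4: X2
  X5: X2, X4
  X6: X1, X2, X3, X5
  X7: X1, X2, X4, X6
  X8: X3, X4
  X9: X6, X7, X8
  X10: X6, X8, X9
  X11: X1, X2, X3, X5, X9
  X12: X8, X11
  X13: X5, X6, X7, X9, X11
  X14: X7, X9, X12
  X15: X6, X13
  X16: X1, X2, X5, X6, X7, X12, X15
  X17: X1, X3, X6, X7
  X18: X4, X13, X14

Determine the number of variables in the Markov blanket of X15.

8

By definition, MB(X15) is built from X15's parents, X15's children, and the co-parents of X15.
Parents of X15: X6, X13.
Ch(X15) = {X16}.
Co-parents of X15 (other parents of its children):
  X16's other parents are X1, X2, X5, X6, X7, X12.
MB(X15) = {X1, X2, X5, X6, X7, X12, X13, X16}, which has 8 nodes.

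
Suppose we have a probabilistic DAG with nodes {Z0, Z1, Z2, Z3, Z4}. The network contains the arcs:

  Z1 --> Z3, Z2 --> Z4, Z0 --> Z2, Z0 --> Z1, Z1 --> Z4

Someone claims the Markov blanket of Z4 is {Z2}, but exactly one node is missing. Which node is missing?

A node's Markov blanket = Pa ∪ Ch ∪ (parents of Ch other than the node itself).
Z4 has parents Z1, Z2.
Z4's children: none.
Z4 has no children, so there are no co-parents.
MB(Z4) = {Z1, Z2}.
Comparing with the claimed set, Z1 is missing.

Z1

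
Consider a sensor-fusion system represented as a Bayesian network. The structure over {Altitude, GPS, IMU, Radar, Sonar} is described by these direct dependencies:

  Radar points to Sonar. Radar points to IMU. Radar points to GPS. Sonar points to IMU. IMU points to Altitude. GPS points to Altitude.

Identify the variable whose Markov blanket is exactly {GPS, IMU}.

The target node must have every member of {GPS, IMU} as a parent, child, or co-parent, and no others.
Parents of Altitude: GPS, IMU; children: none; co-parents: none.
These exactly cover the given set, so the node is Altitude.

Altitude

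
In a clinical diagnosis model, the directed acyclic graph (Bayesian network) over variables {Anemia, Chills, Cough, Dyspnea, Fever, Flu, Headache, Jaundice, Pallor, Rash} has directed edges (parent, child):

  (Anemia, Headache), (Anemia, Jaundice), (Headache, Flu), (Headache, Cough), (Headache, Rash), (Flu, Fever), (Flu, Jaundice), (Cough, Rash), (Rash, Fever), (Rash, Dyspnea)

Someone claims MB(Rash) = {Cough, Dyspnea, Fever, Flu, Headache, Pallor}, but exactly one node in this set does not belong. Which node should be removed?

Pallor

Recall MB(v) = parents ∪ children ∪ spouses, where spouses are the other parents of v's children.
Rash's children: Dyspnea, Fever.
Rash has parents Cough, Headache.
For each child, the remaining parents (spouses of Rash):
  Fever also has parent Flu.
  Dyspnea: no additional parents.
MB(Rash) = {Cough, Dyspnea, Fever, Flu, Headache}.
Pallor is neither a parent, child, nor co-parent of Rash, so it does not belong.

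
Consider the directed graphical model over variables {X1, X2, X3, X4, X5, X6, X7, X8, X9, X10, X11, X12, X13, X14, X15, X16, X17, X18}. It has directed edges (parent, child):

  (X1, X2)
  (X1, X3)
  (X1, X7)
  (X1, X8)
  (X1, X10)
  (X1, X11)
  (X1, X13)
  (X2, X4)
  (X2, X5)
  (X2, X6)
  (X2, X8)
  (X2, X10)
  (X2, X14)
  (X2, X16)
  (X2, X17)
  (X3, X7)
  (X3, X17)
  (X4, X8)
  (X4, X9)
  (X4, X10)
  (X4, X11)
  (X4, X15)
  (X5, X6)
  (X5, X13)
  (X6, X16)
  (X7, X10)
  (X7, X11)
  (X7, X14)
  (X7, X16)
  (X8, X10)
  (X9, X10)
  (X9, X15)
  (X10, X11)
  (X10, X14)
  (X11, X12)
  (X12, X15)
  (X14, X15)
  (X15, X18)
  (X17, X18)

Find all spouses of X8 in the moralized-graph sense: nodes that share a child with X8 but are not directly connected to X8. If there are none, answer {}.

{X7, X9}

Children of X8: X10.
  X10: X1, X2, X4, X7, X9
Excluding nodes already adjacent to X8 (X1, X2, X4, X10), the co-parent-only contribution is {X7, X9}.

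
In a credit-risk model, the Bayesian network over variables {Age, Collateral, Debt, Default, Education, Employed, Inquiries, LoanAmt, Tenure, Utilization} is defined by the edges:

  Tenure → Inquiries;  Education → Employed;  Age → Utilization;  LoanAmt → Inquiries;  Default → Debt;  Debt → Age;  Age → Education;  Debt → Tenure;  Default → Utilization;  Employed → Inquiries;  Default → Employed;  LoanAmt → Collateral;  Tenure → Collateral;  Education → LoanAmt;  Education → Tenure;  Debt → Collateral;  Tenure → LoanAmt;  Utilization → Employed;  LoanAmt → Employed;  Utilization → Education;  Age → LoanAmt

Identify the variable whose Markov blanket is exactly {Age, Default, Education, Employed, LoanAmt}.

Utilization

The target node must have every member of {Age, Default, Education, Employed, LoanAmt} as a parent, child, or co-parent, and no others.
Parents of Utilization: Age, Default; children: Education, Employed; co-parents: Age, Default, Education, LoanAmt.
These exactly cover the given set, so the node is Utilization.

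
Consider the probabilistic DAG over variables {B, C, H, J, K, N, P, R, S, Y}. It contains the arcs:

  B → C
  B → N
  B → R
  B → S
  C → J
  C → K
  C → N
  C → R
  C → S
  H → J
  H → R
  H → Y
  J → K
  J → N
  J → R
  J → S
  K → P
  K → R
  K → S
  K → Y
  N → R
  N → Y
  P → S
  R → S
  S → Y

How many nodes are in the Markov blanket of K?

K has parents C, J.
Children of K: P, R, S, Y.
Parents of each child, excluding K:
  P: no additional parents.
  R also has parents B, C, H, J, N.
  S's other parents are B, C, J, P, R.
  Y also has parents H, N, S.
MB(K) = {B, C, H, J, N, P, R, S, Y}, which has 9 nodes.

9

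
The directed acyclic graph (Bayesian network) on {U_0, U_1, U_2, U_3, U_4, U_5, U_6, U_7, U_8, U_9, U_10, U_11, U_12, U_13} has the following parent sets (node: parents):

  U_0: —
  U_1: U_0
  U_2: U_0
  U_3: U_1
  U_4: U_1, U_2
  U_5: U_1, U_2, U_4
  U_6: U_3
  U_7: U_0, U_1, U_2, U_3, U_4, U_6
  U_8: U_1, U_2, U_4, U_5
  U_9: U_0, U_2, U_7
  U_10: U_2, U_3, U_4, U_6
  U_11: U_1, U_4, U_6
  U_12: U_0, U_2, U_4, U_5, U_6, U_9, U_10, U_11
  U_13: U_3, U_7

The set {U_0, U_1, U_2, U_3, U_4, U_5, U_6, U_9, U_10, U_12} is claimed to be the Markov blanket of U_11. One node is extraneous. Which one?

U_11 has parents U_1, U_4, U_6.
U_11's children: U_12.
Parents of each child, excluding U_11:
  parents(U_12) \ {U_11} = {U_0, U_2, U_4, U_5, U_6, U_9, U_10}.
MB(U_11) = {U_0, U_1, U_2, U_4, U_5, U_6, U_9, U_10, U_12}.
U_3 is neither a parent, child, nor co-parent of U_11, so it does not belong.

U_3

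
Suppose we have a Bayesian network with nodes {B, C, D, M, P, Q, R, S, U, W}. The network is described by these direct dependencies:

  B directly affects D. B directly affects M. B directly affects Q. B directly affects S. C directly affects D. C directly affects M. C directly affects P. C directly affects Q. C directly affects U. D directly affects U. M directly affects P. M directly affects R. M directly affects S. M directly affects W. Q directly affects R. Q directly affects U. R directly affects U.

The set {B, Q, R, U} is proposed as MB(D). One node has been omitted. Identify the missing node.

A node's Markov blanket = Pa ∪ Ch ∪ (parents of Ch other than the node itself).
D's parents: B, C.
D's children: U.
Parents of each child, excluding D:
  U also has parents C, Q, R.
MB(D) = {B, C, Q, R, U}.
Comparing with the claimed set, C is missing.

C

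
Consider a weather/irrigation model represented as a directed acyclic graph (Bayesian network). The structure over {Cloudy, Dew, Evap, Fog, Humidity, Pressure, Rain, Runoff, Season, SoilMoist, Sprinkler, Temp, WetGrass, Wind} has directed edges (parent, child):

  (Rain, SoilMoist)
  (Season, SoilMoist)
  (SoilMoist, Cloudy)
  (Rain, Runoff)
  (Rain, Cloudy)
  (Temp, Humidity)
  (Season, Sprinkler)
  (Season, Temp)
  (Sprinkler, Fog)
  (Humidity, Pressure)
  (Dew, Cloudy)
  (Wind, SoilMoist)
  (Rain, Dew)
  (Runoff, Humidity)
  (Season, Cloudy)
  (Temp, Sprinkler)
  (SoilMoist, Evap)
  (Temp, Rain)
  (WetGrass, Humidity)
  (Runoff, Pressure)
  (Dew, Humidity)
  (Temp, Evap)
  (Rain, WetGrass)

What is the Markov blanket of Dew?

A node's Markov blanket = Pa ∪ Ch ∪ (parents of Ch other than the node itself).
Ch(Dew) = {Cloudy, Humidity}.
Dew has parent Rain.
Other parents of Dew's children:
  Humidity also has parents Runoff, Temp, WetGrass.
  Cloudy's other parents are Rain, Season, SoilMoist.
Taking the union gives {Cloudy, Humidity, Rain, Runoff, Season, SoilMoist, Temp, WetGrass}.

{Cloudy, Humidity, Rain, Runoff, Season, SoilMoist, Temp, WetGrass}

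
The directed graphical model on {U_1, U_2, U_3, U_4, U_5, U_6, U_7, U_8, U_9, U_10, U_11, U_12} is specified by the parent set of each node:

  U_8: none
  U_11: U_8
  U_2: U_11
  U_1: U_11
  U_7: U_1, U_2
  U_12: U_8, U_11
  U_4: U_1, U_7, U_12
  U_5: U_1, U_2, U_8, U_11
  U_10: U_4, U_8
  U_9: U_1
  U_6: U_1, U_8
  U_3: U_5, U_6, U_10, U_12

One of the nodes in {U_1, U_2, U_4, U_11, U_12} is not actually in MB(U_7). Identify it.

U_11

Ch(U_7) = {U_4}.
Parents of U_7: U_1, U_2.
For each child, the remaining parents (spouses of U_7):
  parents(U_4) \ {U_7} = {U_1, U_12}.
MB(U_7) = {U_1, U_2, U_4, U_12}.
U_11 is neither a parent, child, nor co-parent of U_7, so it does not belong.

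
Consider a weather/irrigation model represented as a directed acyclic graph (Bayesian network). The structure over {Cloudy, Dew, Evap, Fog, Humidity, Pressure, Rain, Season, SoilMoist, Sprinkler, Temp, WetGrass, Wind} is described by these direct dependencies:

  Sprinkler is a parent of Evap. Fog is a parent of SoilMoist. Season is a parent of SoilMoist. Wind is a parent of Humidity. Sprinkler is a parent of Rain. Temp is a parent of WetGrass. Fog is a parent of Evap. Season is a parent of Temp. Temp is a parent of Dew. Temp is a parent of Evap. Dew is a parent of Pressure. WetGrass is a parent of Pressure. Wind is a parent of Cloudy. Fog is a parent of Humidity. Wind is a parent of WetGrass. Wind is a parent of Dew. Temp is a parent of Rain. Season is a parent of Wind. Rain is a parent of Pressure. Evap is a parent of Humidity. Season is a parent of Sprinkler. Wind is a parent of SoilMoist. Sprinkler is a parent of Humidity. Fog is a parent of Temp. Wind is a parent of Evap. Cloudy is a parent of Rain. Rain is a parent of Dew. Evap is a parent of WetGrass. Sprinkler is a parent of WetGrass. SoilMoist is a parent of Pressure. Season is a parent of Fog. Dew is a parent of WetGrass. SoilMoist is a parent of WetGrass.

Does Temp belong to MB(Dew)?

Yes

Temp is a parent of Dew.
So Temp ∈ MB(Dew).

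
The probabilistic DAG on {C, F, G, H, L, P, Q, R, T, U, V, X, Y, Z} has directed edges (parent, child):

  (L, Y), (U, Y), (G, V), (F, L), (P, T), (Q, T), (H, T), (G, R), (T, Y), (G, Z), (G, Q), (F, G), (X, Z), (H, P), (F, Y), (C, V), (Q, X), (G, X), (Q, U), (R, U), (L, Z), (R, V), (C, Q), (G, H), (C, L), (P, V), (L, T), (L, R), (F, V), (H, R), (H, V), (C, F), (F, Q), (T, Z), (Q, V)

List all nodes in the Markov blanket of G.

{C, F, H, L, P, Q, R, T, V, X, Z}

The Markov blanket of a node is its parents, its children, and the other parents of its children.
G's parents: F.
G's children: H, Q, R, V, X, Z.
For each child, the remaining parents (spouses of G):
  H: no additional parents.
  Q's other parents are C, F.
  parents(R) \ {G} = {H, L}.
  V also has parents C, F, H, P, Q, R.
  X also has parent Q.
  Z also has parents L, T, X.
So the Markov blanket of G is {C, F, H, L, P, Q, R, T, V, X, Z}.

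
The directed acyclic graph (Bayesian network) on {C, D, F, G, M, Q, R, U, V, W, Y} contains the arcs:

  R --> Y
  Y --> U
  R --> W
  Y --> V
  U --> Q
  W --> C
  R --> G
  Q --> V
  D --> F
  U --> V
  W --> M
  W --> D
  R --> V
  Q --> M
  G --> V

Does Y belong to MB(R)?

Y is a child of R.
So Y ∈ MB(R).

Yes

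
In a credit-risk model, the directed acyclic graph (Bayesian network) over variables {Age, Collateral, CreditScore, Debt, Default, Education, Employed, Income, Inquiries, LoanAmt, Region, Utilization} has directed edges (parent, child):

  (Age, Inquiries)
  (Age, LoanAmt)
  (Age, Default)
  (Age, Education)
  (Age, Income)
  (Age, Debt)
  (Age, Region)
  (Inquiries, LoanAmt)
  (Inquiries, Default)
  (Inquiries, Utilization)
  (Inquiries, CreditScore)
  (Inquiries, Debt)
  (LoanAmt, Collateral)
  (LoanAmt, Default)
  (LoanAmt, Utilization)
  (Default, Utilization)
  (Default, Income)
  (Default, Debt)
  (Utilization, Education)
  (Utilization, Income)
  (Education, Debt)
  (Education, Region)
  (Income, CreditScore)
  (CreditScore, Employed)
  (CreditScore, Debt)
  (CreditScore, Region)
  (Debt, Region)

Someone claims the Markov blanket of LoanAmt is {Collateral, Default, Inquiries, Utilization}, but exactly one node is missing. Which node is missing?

Age

The Markov blanket of a node is its parents, its children, and the other parents of its children.
LoanAmt has children Collateral, Default, Utilization.
LoanAmt's parents: Age, Inquiries.
Parents of each child, excluding LoanAmt:
  Collateral: no additional parents.
  Default's other parents are Age, Inquiries.
  Utilization's other parents are Default, Inquiries.
MB(LoanAmt) = {Age, Collateral, Default, Inquiries, Utilization}.
Comparing with the claimed set, Age is missing.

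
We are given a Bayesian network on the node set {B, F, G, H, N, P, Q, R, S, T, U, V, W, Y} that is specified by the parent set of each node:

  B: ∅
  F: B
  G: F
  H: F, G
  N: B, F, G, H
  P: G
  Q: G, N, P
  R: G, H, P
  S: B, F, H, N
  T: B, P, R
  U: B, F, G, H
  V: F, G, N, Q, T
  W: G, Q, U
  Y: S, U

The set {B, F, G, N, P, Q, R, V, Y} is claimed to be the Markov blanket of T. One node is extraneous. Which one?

The Markov blanket of a node is its parents, its children, and the other parents of its children.
T has parents B, P, R.
Ch(T) = {V}.
For each child, the remaining parents (spouses of T):
  V: F, G, N, Q
MB(T) = {B, F, G, N, P, Q, R, V}.
Y is neither a parent, child, nor co-parent of T, so it does not belong.

Y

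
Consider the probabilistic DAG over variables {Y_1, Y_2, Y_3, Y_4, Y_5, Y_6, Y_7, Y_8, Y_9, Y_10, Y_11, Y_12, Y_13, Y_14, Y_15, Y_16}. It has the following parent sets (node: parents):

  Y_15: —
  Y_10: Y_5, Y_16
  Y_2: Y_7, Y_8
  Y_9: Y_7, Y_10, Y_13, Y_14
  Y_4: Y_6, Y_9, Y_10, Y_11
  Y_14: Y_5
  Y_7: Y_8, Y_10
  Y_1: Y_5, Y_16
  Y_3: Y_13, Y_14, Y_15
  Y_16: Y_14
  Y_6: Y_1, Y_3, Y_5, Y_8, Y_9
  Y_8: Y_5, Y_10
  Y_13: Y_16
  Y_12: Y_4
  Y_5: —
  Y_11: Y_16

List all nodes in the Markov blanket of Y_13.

{Y_3, Y_7, Y_9, Y_10, Y_14, Y_15, Y_16}

Recall MB(v) = parents ∪ children ∪ spouses, where spouses are the other parents of v's children.
Pa(Y_13) = {Y_16}.
Y_13's children: Y_3, Y_9.
For each child, the remaining parents (spouses of Y_13):
  Y_3's other parents are Y_14, Y_15.
  Y_9 also has parents Y_7, Y_10, Y_14.
MB(Y_13) = {Y_3, Y_7, Y_9, Y_10, Y_14, Y_15, Y_16}.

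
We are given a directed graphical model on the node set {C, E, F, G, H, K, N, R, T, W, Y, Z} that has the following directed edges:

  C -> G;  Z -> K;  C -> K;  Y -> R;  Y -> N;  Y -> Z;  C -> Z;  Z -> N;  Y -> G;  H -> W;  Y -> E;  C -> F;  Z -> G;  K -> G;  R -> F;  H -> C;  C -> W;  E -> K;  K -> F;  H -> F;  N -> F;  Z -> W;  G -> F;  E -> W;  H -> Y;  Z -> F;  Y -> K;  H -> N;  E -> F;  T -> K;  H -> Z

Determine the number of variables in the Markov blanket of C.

Recall MB(v) = parents ∪ children ∪ spouses, where spouses are the other parents of v's children.
Parents of C: H.
Ch(C) = {F, G, K, W, Z}.
For each child, the remaining parents (spouses of C):
  Z also has parents H, Y.
  K's other parents are E, T, Y, Z.
  G's other parents are K, Y, Z.
  parents(F) \ {C} = {E, G, H, K, N, R, Z}.
  W also has parents E, H, Z.
MB(C) = {E, F, G, H, K, N, R, T, W, Y, Z}, which has 11 nodes.

11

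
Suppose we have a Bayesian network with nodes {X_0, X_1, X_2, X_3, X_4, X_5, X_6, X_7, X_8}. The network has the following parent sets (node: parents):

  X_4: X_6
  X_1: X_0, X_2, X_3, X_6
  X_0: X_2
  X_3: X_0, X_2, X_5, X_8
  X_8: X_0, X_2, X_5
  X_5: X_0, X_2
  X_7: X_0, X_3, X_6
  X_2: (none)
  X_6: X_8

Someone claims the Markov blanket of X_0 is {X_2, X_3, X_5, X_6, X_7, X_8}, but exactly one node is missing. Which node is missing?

X_1

Parents of X_0: X_2.
X_0's children: X_1, X_3, X_5, X_7, X_8.
Other parents of X_0's children:
  X_5 also has parent X_2.
  X_8's other parents are X_2, X_5.
  parents(X_3) \ {X_0} = {X_2, X_5, X_8}.
  X_7's other parents are X_3, X_6.
  parents(X_1) \ {X_0} = {X_2, X_3, X_6}.
MB(X_0) = {X_1, X_2, X_3, X_5, X_6, X_7, X_8}.
Comparing with the claimed set, X_1 is missing.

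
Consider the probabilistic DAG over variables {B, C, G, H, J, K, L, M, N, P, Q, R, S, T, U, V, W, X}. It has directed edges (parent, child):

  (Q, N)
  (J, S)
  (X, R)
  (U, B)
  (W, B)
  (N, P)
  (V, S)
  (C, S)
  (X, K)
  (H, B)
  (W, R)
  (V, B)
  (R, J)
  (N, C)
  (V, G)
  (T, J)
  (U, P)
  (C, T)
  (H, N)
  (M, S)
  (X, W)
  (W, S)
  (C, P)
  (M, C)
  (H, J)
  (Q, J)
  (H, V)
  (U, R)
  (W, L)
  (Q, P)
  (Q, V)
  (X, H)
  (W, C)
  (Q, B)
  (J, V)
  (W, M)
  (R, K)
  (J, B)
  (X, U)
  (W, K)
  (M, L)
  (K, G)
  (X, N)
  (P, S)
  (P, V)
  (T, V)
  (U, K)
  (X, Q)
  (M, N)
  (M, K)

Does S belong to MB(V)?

Yes

S is a child of V.
So S ∈ MB(V).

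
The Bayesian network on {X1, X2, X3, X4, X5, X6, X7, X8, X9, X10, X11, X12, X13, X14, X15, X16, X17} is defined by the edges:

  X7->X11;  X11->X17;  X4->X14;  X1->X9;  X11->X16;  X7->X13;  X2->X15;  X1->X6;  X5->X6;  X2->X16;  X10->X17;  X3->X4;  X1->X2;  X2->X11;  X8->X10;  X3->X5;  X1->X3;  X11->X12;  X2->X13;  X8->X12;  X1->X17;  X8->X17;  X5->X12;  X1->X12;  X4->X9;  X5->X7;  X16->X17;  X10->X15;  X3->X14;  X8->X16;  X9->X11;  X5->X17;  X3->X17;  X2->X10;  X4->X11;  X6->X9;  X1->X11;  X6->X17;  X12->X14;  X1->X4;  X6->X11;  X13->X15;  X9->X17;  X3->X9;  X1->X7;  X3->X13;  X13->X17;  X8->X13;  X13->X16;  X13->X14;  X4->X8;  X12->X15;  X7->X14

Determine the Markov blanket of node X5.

A node's Markov blanket = Pa ∪ Ch ∪ (parents of Ch other than the node itself).
Children of X5: X6, X7, X12, X17.
X5's parents: X3.
Other parents of X5's children:
  X6 also has parent X1.
  parents(X7) \ {X5} = {X1}.
  parents(X12) \ {X5} = {X1, X8, X11}.
  X17 also has parents X1, X3, X6, X8, X9, X10, X11, X13, X16.
Taking the union gives {X1, X3, X6, X7, X8, X9, X10, X11, X12, X13, X16, X17}.

{X1, X3, X6, X7, X8, X9, X10, X11, X12, X13, X16, X17}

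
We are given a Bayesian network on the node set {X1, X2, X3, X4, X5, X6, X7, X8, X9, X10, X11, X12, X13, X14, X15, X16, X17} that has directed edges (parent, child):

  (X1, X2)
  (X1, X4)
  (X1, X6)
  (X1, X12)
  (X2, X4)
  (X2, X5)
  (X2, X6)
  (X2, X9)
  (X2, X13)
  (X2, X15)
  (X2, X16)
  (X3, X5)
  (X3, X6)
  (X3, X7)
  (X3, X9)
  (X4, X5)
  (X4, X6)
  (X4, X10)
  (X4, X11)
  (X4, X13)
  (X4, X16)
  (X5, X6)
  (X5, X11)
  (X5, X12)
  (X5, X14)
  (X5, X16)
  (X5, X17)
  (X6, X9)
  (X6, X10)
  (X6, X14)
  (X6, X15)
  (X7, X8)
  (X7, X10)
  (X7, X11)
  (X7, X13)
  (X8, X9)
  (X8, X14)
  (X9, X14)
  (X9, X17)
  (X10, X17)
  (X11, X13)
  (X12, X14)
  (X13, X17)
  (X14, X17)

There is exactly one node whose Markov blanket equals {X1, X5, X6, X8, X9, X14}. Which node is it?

The target node must have every member of {X1, X5, X6, X8, X9, X14} as a parent, child, or co-parent, and no others.
Parents of X12: X1, X5; children: X14; co-parents: X5, X6, X8, X9.
These exactly cover the given set, so the node is X12.

X12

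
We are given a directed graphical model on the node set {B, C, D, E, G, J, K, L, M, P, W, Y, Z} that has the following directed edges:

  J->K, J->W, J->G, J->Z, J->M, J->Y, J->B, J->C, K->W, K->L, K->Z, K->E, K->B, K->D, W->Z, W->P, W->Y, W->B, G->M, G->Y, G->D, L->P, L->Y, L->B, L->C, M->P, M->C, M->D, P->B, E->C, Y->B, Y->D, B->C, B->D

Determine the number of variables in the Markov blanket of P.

A node's Markov blanket = Pa ∪ Ch ∪ (parents of Ch other than the node itself).
Parents of P: L, M, W.
Children of P: B.
For each child, the remaining parents (spouses of P):
  B also has parents J, K, L, W, Y.
MB(P) = {B, J, K, L, M, W, Y}, which has 7 nodes.

7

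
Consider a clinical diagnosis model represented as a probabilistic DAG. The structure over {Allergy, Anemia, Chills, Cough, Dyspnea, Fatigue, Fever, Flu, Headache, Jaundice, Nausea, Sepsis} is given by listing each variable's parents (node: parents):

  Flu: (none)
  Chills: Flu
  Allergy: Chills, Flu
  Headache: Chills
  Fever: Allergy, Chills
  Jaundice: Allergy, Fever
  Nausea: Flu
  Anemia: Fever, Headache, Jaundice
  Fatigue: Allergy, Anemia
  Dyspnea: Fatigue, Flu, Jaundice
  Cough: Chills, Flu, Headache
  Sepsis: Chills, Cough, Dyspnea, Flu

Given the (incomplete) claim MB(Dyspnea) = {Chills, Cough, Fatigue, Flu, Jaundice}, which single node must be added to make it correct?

Sepsis

Ch(Dyspnea) = {Sepsis}.
Pa(Dyspnea) = {Fatigue, Flu, Jaundice}.
Parents of each child, excluding Dyspnea:
  Sepsis: Chills, Cough, Flu
MB(Dyspnea) = {Chills, Cough, Fatigue, Flu, Jaundice, Sepsis}.
Comparing with the claimed set, Sepsis is missing.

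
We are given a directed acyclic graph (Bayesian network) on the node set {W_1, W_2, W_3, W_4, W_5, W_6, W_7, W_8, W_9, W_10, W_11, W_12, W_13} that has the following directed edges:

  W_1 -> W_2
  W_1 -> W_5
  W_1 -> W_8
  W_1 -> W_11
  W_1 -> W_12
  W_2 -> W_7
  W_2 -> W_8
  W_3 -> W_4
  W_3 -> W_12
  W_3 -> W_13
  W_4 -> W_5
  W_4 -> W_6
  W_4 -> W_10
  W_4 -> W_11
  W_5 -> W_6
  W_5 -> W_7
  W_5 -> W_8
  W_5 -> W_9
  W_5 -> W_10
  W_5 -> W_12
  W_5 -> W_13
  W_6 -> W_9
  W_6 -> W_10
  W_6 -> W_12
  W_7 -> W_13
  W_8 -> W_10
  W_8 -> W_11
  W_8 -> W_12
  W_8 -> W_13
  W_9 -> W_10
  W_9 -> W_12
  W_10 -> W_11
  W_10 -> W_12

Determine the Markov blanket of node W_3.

The Markov blanket of a node is its parents, its children, and the other parents of its children.
W_3 has children W_4, W_12, W_13.
W_3's parents: none.
Other parents of W_3's children:
  W_4 has no other parent.
  W_12's other parents are W_1, W_5, W_6, W_8, W_9, W_10.
  W_13 also has parents W_5, W_7, W_8.
Union: {} ∪ {W_4, W_12, W_13} ∪ {W_1, W_5, W_6, W_7, W_8, W_9, W_10} = {W_1, W_4, W_5, W_6, W_7, W_8, W_9, W_10, W_12, W_13}.

{W_1, W_4, W_5, W_6, W_7, W_8, W_9, W_10, W_12, W_13}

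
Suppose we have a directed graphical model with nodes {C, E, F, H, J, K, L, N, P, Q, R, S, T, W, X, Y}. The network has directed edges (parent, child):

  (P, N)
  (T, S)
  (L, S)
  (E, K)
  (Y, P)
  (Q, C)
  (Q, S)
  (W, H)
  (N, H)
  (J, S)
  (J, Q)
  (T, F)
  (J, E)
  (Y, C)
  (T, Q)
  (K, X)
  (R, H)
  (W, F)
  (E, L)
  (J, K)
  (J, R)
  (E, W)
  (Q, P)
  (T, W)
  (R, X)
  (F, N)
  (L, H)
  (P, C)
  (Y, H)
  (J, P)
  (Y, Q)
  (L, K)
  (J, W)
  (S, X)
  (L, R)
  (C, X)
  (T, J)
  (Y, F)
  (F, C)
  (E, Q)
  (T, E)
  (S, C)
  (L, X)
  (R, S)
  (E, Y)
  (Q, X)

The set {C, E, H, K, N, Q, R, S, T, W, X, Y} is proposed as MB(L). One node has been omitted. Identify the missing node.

J

Recall MB(v) = parents ∪ children ∪ spouses, where spouses are the other parents of v's children.
Pa(L) = {E}.
Children of L: H, K, R, S, X.
For each child, the remaining parents (spouses of L):
  R also has parent J.
  S also has parents J, Q, R, T.
  K also has parents E, J.
  H also has parents N, R, W, Y.
  parents(X) \ {L} = {C, K, Q, R, S}.
MB(L) = {C, E, H, J, K, N, Q, R, S, T, W, X, Y}.
Comparing with the claimed set, J is missing.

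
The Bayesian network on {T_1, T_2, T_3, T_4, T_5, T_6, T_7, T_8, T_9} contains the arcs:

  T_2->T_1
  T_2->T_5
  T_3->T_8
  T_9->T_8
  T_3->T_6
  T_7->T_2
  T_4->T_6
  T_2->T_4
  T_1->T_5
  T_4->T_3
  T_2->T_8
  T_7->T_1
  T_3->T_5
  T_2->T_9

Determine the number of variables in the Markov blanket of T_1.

4

Pa(T_1) = {T_2, T_7}.
T_1's children: T_5.
Other parents of T_1's children:
  T_5: T_2, T_3
MB(T_1) = {T_2, T_3, T_5, T_7}, which has 4 nodes.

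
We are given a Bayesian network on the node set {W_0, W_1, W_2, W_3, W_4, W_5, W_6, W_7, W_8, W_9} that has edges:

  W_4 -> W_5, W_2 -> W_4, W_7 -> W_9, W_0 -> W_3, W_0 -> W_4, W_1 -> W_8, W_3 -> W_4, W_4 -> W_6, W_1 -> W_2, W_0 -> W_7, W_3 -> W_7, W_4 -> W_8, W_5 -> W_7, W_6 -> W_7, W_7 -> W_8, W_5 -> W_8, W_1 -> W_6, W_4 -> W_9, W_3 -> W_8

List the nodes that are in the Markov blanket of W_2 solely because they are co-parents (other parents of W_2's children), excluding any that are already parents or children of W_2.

{W_0, W_3}

Children of W_2: W_4.
  parents(W_4) \ {W_2} = {W_0, W_3}.
Excluding nodes already adjacent to W_2 (W_1, W_4), the co-parent-only contribution is {W_0, W_3}.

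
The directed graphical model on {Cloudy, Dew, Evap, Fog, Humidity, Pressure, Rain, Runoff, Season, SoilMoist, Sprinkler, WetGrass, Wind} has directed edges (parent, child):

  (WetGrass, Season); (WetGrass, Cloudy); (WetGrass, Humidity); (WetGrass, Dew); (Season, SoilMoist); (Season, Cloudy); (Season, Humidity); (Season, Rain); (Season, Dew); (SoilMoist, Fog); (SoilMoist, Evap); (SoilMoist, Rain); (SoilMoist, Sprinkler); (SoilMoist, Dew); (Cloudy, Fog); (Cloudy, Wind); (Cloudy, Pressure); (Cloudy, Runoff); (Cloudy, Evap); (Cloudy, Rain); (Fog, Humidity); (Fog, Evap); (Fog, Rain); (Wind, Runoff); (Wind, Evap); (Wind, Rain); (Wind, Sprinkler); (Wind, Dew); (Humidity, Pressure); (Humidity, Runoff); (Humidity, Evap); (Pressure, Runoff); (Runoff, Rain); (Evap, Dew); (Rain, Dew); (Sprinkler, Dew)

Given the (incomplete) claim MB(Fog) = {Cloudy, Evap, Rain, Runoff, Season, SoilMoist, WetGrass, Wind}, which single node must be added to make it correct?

Humidity

Pa(Fog) = {Cloudy, SoilMoist}.
Fog's children: Evap, Humidity, Rain.
Co-parents of Fog (other parents of its children):
  parents(Humidity) \ {Fog} = {Season, WetGrass}.
  Evap also has parents Cloudy, Humidity, SoilMoist, Wind.
  Rain also has parents Cloudy, Runoff, Season, SoilMoist, Wind.
MB(Fog) = {Cloudy, Evap, Humidity, Rain, Runoff, Season, SoilMoist, WetGrass, Wind}.
Comparing with the claimed set, Humidity is missing.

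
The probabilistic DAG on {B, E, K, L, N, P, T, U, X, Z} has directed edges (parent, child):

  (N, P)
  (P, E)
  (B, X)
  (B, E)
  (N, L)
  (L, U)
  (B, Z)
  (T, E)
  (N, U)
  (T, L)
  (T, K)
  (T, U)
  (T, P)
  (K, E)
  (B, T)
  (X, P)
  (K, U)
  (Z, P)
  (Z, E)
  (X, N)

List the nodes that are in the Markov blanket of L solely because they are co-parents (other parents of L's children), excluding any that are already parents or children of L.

Children of L: U.
  U: K, N, T
Excluding nodes already adjacent to L (N, T, U), the co-parent-only contribution is {K}.

{K}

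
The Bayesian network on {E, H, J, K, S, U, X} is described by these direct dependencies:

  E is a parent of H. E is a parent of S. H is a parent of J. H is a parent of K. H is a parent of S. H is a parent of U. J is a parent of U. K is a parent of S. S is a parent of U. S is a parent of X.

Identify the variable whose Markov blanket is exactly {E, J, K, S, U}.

The target node must have every member of {E, J, K, S, U} as a parent, child, or co-parent, and no others.
Parents of H: E; children: J, K, S, U; co-parents: E, J, K, S.
These exactly cover the given set, so the node is H.

H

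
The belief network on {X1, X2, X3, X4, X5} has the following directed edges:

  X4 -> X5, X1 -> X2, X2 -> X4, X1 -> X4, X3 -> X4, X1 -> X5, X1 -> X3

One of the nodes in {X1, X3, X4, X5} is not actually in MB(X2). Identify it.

X5

A node's Markov blanket = Pa ∪ Ch ∪ (parents of Ch other than the node itself).
Children of X2: X4.
X2 has parent X1.
Parents of each child, excluding X2:
  parents(X4) \ {X2} = {X1, X3}.
MB(X2) = {X1, X3, X4}.
X5 is neither a parent, child, nor co-parent of X2, so it does not belong.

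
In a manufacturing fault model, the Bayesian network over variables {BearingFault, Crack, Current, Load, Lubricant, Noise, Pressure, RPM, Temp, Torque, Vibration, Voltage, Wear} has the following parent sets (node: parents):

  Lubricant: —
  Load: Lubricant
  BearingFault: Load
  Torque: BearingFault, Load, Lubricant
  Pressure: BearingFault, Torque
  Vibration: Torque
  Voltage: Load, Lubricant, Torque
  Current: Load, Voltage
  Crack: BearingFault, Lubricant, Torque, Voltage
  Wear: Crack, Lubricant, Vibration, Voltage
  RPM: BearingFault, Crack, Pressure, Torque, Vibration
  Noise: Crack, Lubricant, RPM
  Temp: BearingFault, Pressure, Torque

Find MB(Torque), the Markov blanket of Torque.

Torque has parents BearingFault, Load, Lubricant.
Ch(Torque) = {Crack, Pressure, RPM, Temp, Vibration, Voltage}.
Other parents of Torque's children:
  Pressure's other parent is BearingFault.
  Vibration has no other parent.
  Voltage's other parents are Load, Lubricant.
  parents(Crack) \ {Torque} = {BearingFault, Lubricant, Voltage}.
  parents(RPM) \ {Torque} = {BearingFault, Crack, Pressure, Vibration}.
  Temp also has parents BearingFault, Pressure.
MB(Torque) = {BearingFault, Crack, Load, Lubricant, Pressure, RPM, Temp, Vibration, Voltage}.

{BearingFault, Crack, Load, Lubricant, Pressure, RPM, Temp, Vibration, Voltage}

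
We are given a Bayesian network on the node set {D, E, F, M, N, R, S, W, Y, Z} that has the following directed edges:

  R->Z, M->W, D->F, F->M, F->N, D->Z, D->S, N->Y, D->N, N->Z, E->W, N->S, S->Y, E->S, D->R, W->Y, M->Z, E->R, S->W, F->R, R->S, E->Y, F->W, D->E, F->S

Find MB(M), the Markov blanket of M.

A node's Markov blanket = Pa ∪ Ch ∪ (parents of Ch other than the node itself).
Ch(M) = {W, Z}.
Parents of M: F.
Other parents of M's children:
  W's other parents are E, F, S.
  parents(Z) \ {M} = {D, N, R}.
Taking the union gives {D, E, F, N, R, S, W, Z}.

{D, E, F, N, R, S, W, Z}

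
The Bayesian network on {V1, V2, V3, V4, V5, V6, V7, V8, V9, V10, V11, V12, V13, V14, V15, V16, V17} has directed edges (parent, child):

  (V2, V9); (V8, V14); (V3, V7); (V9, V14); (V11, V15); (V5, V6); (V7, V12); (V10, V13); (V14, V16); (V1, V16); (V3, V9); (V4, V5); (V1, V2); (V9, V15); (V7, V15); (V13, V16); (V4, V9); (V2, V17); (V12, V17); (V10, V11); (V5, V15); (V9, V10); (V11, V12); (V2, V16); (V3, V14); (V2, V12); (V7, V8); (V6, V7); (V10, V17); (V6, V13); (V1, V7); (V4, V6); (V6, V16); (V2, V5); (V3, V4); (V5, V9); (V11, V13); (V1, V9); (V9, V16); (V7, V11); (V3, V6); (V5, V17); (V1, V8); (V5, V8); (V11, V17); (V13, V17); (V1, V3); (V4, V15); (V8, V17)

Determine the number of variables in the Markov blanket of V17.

V17 has parents V2, V5, V8, V10, V11, V12, V13.
V17's children: none.
With no children, V17 has no spouses; the co-parent set is empty.
MB(V17) = {V2, V5, V8, V10, V11, V12, V13}, which has 7 nodes.

7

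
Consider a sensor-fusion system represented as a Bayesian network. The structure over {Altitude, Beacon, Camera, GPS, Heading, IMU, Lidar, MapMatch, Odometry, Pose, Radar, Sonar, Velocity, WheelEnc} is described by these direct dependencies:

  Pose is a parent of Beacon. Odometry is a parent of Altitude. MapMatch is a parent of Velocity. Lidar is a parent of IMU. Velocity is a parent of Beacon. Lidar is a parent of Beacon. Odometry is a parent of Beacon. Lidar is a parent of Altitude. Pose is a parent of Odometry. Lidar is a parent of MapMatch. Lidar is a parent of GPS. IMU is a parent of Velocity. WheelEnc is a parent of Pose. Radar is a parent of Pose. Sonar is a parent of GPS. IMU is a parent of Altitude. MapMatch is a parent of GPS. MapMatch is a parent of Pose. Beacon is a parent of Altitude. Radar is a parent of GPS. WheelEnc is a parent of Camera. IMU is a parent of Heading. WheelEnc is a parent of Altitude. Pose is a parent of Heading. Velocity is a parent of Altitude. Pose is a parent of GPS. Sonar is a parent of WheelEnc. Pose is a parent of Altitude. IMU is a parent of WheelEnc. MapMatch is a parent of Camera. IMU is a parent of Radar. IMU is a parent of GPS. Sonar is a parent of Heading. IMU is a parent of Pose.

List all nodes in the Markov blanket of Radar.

{GPS, IMU, Lidar, MapMatch, Pose, Sonar, WheelEnc}

Ch(Radar) = {GPS, Pose}.
Radar's parents: IMU.
Parents of each child, excluding Radar:
  parents(Pose) \ {Radar} = {IMU, MapMatch, WheelEnc}.
  GPS also has parents IMU, Lidar, MapMatch, Pose, Sonar.
Union: {IMU} ∪ {GPS, Pose} ∪ {IMU, Lidar, MapMatch, Pose, Sonar, WheelEnc} = {GPS, IMU, Lidar, MapMatch, Pose, Sonar, WheelEnc}.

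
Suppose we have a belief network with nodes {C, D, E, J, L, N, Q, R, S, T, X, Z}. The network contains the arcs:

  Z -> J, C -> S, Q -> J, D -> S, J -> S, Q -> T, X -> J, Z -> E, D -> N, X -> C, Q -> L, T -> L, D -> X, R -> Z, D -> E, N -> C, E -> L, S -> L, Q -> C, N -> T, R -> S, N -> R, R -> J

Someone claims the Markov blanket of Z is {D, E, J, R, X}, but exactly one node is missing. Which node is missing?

Ch(Z) = {E, J}.
Pa(Z) = {R}.
For each child, the remaining parents (spouses of Z):
  J: Q, R, X
  E: D
MB(Z) = {D, E, J, Q, R, X}.
Comparing with the claimed set, Q is missing.

Q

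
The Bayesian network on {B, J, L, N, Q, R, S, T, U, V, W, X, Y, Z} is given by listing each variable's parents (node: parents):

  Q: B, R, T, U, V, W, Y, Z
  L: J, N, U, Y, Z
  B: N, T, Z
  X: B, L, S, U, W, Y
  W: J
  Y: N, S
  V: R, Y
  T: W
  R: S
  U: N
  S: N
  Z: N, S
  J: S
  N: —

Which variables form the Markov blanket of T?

{B, N, Q, R, U, V, W, Y, Z}

A node's Markov blanket = Pa ∪ Ch ∪ (parents of Ch other than the node itself).
Children of T: B, Q.
Parents of T: W.
For each child, the remaining parents (spouses of T):
  B: N, Z
  Q: B, R, U, V, W, Y, Z
So the Markov blanket of T is {B, N, Q, R, U, V, W, Y, Z}.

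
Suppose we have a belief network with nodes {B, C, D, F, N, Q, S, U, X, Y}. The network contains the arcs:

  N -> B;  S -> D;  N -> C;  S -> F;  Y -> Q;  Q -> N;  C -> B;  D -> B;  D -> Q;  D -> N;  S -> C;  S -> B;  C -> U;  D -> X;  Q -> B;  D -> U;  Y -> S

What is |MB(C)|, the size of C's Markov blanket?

6

A node's Markov blanket = Pa ∪ Ch ∪ (parents of Ch other than the node itself).
Parents of C: N, S.
C's children: B, U.
Other parents of C's children:
  B also has parents D, N, Q, S.
  U also has parent D.
MB(C) = {B, D, N, Q, S, U}, which has 6 nodes.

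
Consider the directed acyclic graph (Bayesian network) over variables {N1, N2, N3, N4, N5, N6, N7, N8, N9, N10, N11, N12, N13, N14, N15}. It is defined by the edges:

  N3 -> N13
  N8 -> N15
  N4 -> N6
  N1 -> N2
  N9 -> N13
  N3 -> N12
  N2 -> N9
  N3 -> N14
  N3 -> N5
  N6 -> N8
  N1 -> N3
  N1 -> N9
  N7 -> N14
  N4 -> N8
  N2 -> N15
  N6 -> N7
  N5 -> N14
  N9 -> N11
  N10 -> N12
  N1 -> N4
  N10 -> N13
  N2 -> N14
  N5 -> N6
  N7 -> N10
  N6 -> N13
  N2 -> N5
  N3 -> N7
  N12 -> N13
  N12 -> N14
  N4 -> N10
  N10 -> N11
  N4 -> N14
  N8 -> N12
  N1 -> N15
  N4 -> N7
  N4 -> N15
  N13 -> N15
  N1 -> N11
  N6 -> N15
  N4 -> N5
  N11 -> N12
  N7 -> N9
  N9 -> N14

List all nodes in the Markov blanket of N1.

Recall MB(v) = parents ∪ children ∪ spouses, where spouses are the other parents of v's children.
Ch(N1) = {N2, N3, N4, N9, N11, N15}.
Parents of N1: none.
Co-parents of N1 (other parents of its children):
  N2: no additional parents.
  N3 has no other parent.
  N4: no additional parents.
  parents(N9) \ {N1} = {N2, N7}.
  parents(N11) \ {N1} = {N9, N10}.
  N15 also has parents N2, N4, N6, N8, N13.
MB(N1) = {N2, N3, N4, N6, N7, N8, N9, N10, N11, N13, N15}.

{N2, N3, N4, N6, N7, N8, N9, N10, N11, N13, N15}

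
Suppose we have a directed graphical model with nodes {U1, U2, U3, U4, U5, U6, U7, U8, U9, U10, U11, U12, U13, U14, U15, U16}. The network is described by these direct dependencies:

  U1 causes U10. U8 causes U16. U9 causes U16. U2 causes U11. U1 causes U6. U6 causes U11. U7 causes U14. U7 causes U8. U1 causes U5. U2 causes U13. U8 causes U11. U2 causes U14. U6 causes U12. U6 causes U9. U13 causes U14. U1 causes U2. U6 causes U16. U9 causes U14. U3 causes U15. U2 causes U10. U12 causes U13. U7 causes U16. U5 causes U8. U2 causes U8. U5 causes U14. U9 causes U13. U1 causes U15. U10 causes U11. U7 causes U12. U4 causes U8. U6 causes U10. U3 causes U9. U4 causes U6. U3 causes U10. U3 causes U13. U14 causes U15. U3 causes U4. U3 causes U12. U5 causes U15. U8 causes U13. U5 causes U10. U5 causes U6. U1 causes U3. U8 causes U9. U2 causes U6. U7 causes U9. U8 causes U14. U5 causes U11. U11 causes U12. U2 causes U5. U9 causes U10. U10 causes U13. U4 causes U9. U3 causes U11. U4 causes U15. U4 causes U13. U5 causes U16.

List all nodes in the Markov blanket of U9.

{U1, U2, U3, U4, U5, U6, U7, U8, U10, U12, U13, U14, U16}

Children of U9: U10, U13, U14, U16.
U9 has parents U3, U4, U6, U7, U8.
Co-parents of U9 (other parents of its children):
  U10: U1, U2, U3, U5, U6
  U13: U2, U3, U4, U8, U10, U12
  U14: U2, U5, U7, U8, U13
  U16: U5, U6, U7, U8
MB(U9) = {U1, U2, U3, U4, U5, U6, U7, U8, U10, U12, U13, U14, U16}.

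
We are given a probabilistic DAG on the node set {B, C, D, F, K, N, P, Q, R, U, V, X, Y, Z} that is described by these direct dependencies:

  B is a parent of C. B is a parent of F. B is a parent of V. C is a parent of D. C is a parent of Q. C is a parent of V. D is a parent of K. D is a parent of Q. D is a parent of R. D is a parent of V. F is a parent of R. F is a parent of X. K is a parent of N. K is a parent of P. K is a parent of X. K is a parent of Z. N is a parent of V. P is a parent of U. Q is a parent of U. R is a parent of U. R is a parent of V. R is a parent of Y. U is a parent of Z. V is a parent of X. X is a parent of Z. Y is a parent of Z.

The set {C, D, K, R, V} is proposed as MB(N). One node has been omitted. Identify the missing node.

N's children: V.
Pa(N) = {K}.
Co-parents of N (other parents of its children):
  V: B, C, D, R
MB(N) = {B, C, D, K, R, V}.
Comparing with the claimed set, B is missing.

B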